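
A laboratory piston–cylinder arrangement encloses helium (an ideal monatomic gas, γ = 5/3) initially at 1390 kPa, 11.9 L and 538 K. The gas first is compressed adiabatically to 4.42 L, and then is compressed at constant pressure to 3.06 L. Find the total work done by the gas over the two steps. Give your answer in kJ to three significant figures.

W_total ≈ -33.1 kJ

Step 1 (adiabatic): W = (P₁V₁ − P₂V₂)/(γ−1) = (16541 − 32012)/0.667 = -23206 J.
After step 1: P = 7243 kPa, V = 4.42 L, T = 1041 K.
Step 2 (isobaric): W = PΔV = (7243 kPa)(3.06 − 4.42 L) = -9850 J.
W_total = -23206 − 9850 = -33056 J.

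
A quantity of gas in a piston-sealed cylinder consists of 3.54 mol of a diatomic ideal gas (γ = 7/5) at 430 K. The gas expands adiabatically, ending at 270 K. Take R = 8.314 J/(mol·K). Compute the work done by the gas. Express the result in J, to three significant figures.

Adiabatic ⇒ Q = 0, so W_by = −ΔU = nCᵥ(T₁ − T₂).
Cᵥ = 5R/2 = 20.79 J/(mol·K).
W = (3.54)(20.79)(430 − 270) = 11773 J.

W ≈ 11800 J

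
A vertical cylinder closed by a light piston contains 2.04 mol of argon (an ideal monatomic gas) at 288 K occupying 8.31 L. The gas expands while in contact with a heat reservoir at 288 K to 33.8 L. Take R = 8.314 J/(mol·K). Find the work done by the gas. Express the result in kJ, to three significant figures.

Isothermal: W = nRT ln(V₂/V₁).
W = (2.04)(8.314)(288) × ln(33.8/8.31)
  = 4885 × 1.403
W_by_gas = 6853 J.

W ≈ 6.85 kJ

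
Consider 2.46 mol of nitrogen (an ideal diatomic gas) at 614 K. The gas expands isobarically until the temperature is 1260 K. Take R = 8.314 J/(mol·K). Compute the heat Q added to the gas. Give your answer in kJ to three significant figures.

Isobaric: W = nRΔT = (2.46)(8.314)(646) = 13212 J.
ΔU = nCᵥΔT with Cᵥ = 5R/2: ΔU = (2.46)(20.79)(646) = 33031 J.
Q = ΔU + W = 33031 + 13212 = 46243 J.

Q ≈ 46.2 kJ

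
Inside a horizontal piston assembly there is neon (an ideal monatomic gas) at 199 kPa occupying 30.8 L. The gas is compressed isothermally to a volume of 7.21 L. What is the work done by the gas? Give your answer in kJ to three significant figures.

W ≈ -8.90 kJ

Isothermal: W = nRT ln(V₂/V₁) = P₁V₁ ln(V₂/V₁).
P₁V₁ = (199 kPa)(30.8 L) = 6129 J.
W = 6129 × ln(7.21/30.8) = 6129 × -1.452
W_by_gas = -8900 J.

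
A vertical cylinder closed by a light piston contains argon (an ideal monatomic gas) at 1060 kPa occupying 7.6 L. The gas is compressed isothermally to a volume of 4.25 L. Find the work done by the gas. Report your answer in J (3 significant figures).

W ≈ -4680 J

Isothermal: W = nRT ln(V₂/V₁) = P₁V₁ ln(V₂/V₁).
P₁V₁ = (1060 kPa)(7.6 L) = 8056 J.
W = 8056 × ln(4.25/7.6) = 8056 × -0.5812
W_by_gas = -4682 J.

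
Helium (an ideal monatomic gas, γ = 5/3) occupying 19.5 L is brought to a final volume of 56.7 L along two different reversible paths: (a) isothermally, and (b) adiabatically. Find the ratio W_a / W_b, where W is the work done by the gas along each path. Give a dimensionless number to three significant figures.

W_a / W_b ≈ 1.40

Path (a) isothermal: W = P₁V₁ ln(V₂/V₁) → W_a/(P₁V₁) = 1.067.
Path (b) adiabatic: W = P₁V₁(1 − (V₁/V₂)^(γ−1))/(γ−1) → W_b/(P₁V₁) = 0.7637.
W_a / W_b = 1.067 / 0.7637 = 1.398.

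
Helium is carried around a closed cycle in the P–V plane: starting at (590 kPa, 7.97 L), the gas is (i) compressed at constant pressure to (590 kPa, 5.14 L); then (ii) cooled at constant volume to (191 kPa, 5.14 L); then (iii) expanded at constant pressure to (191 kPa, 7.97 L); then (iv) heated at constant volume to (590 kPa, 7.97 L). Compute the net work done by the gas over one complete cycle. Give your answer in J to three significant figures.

W_net ≈ -1130 J

Constant-volume legs do no work.
W(i) = (590)(5.14 − 7.97) = -1670 J; W(iii) = (191)(7.97 − 5.14) = 540.5 J.
W_net = -1670 + 540.5 = -1129 J (the counter-clockwise enclosed area).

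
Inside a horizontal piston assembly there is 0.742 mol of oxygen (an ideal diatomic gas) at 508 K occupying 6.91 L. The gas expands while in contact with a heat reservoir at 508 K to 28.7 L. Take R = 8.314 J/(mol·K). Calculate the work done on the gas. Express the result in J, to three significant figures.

W ≈ -4460 J

Isothermal: W = nRT ln(V₂/V₁).
W = (0.742)(8.314)(508) × ln(28.7/6.91)
  = 3134 × 1.424
W_by_gas = 4462 J; work on gas = −W_by = -4462 J.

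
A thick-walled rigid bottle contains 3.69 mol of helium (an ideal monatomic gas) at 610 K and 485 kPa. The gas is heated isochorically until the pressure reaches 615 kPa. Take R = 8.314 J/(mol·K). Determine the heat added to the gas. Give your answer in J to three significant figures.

Q ≈ 7520 J

Constant volume ⇒ W = 0, so Q = ΔU = nCᵥΔT with Cᵥ = 3R/2 = 12.47 J/(mol·K).
At constant V, T₂/T₁ = P₂/P₁ ⇒ ΔT = T₁(P₂/P₁ − 1) = 610·(615/485 − 1) = 163.5 K.
ΔU = (3.69)(12.47)(163.5) = 7524 J.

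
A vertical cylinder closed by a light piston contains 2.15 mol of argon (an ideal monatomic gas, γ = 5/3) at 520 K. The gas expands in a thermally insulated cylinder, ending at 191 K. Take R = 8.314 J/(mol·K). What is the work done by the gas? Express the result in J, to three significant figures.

Adiabatic ⇒ Q = 0, so W_by = −ΔU = nCᵥ(T₁ − T₂).
Cᵥ = 3R/2 = 12.47 J/(mol·K).
W = (2.15)(12.47)(520 − 191) = 8821 J.

W ≈ 8820 J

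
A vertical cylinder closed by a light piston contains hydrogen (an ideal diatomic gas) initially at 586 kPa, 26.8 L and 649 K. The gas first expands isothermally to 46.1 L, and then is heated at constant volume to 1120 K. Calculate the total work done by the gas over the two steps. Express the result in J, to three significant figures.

W_total ≈ 8520 J

Step 1 (isothermal): W = P₁V₁ ln(V₂/V₁) = (15705) ln(46.1/26.8) = 8518 J.
Step 2 (isochoric): W = 0 (constant volume).
W_total = 8518 + 0 = 8518 J.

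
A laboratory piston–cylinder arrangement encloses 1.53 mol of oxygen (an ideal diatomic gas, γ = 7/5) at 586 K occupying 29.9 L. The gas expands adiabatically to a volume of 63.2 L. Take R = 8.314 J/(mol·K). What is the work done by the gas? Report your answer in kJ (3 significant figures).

W ≈ 4.82 kJ

Adiabatic: TV^(γ−1) = const with γ = 7/5.
T₂ = T₁ (V₁/V₂)^(γ−1) = 586 × (29.9/63.2)^0.4 = 586 × 0.7413 = 434.4 K.
W_by = nCᵥ(T₁ − T₂) = (1.53)(20.79)(586 − 434.4) = 4821 J.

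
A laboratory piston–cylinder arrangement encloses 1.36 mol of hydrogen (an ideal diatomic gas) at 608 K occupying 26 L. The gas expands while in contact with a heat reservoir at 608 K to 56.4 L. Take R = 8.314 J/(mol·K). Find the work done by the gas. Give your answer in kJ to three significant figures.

Isothermal: W = nRT ln(V₂/V₁).
W = (1.36)(8.314)(608) × ln(56.4/26)
  = 6875 × 0.7744
W_by_gas = 5324 J.

W ≈ 5.32 kJ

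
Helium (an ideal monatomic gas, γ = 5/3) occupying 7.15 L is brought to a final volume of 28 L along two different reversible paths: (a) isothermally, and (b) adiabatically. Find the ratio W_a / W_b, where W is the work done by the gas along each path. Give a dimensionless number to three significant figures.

W_a / W_b ≈ 1.52

Path (a) isothermal: W = P₁V₁ ln(V₂/V₁) → W_a/(P₁V₁) = 1.365.
Path (b) adiabatic: W = P₁V₁(1 − (V₁/V₂)^(γ−1))/(γ−1) → W_b/(P₁V₁) = 0.8963.
W_a / W_b = 1.365 / 0.8963 = 1.523.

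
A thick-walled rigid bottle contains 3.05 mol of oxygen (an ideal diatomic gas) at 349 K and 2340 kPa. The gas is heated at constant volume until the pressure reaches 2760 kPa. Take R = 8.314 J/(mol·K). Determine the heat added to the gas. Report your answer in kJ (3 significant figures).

Constant volume ⇒ W = 0, so Q = ΔU = nCᵥΔT with Cᵥ = 5R/2 = 20.79 J/(mol·K).
At constant V, T₂/T₁ = P₂/P₁ ⇒ ΔT = T₁(P₂/P₁ − 1) = 349·(2760/2340 − 1) = 62.64 K.
ΔU = (3.05)(20.79)(62.64) = 3971 J.

Q ≈ 3.97 kJ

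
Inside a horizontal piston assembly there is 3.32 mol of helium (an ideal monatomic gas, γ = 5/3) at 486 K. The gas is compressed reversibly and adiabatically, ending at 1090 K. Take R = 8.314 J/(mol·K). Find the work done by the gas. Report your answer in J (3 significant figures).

W ≈ -25000 J

Adiabatic ⇒ Q = 0, so W_by = −ΔU = nCᵥ(T₁ − T₂).
Cᵥ = 3R/2 = 12.47 J/(mol·K).
W = (3.32)(12.47)(486 − 1090) = -25008 J.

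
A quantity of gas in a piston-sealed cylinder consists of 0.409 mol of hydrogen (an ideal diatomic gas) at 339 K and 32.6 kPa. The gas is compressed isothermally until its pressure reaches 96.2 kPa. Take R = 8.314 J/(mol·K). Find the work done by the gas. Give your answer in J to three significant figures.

W ≈ -1250 J

Isothermal process: W = nRT ln(V₂/V₁) = nRT ln(P₁/P₂).
W = (0.409)(8.314)(339) × ln(32.6/96.2)
  = 1153 × ln(0.3389) = 1153 × -1.082
W_by_gas = -1247 J.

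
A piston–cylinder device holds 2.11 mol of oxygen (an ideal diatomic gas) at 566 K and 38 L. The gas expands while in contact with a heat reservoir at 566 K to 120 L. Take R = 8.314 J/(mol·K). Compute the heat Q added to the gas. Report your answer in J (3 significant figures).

Isothermal ⇒ ΔU = 0, so Q = W = nRT ln(V₂/V₁).
Q = (2.11)(8.314)(566) ln(120/38) = 9929 × 1.15 = 11418 J.

Q ≈ 11400 J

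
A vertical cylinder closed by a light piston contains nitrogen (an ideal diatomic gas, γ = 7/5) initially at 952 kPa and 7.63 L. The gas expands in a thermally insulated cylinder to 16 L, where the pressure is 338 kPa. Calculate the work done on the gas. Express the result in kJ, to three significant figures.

W ≈ -4.64 kJ

Adiabatic: W = (P₁V₁ − P₂V₂)/(γ − 1) with γ = 7/5.
P₁V₁ = 7264 J, P₂V₂ = 5408 J.
W = (7264 − 5408) / 0.4 = 4639 J.
Work on gas = −W_by = -4639 J.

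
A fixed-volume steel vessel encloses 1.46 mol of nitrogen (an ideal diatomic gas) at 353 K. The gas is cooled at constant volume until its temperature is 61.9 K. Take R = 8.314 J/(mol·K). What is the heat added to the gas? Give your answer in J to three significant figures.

Q ≈ -8830 J

Constant volume ⇒ W = 0, so Q = ΔU = nCᵥΔT with Cᵥ = 5R/2 = 20.79 J/(mol·K).
ΔU = (1.46)(20.79)(61.9 − 353) = -8834 J.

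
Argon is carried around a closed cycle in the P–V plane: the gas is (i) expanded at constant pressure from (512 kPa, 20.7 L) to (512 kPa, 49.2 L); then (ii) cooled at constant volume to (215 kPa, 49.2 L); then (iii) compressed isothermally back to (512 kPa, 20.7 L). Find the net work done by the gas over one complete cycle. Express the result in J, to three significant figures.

Leg (i): W = PΔV = (512)(49.2 − 20.7) = 14592 J.
Leg (ii): W = 0.
Leg (iii): W = PᵢVᵢ ln(V_f/Vᵢ) = (10578) ln(20.7/49.2) = -9158 J.
W_net = 14592 − 9158 = 5434 J.

W_net ≈ 5430 J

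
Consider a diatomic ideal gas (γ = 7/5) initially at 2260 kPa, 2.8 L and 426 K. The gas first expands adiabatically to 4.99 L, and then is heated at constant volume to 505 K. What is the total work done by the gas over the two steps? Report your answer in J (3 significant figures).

Step 1 (adiabatic): W = (P₁V₁ − P₂V₂)/(γ−1) = (6328 − 5022)/0.4 = 3265 J.
Step 2 (isochoric): W = 0 (constant volume).
W_total = 3265 + 0 = 3265 J.

W_total ≈ 3260 J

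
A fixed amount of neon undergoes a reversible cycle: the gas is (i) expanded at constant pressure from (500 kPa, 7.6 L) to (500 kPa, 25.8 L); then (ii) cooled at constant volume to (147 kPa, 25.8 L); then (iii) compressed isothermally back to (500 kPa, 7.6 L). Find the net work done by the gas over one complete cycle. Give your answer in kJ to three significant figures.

Leg (i): W = PΔV = (500)(25.8 − 7.6) = 9100 J.
Leg (ii): W = 0.
Leg (iii): W = PᵢVᵢ ln(V_f/Vᵢ) = (3793) ln(7.6/25.8) = -4635 J.
W_net = 9100 − 4635 = 4465 J.

W_net ≈ 4.46 kJ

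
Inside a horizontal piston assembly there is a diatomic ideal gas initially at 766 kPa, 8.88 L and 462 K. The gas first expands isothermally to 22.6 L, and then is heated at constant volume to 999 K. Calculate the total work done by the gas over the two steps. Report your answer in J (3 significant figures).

Step 1 (isothermal): W = P₁V₁ ln(V₂/V₁) = (6802) ln(22.6/8.88) = 6354 J.
Step 2 (isochoric): W = 0 (constant volume).
W_total = 6354 + 0 = 6354 J.

W_total ≈ 6350 J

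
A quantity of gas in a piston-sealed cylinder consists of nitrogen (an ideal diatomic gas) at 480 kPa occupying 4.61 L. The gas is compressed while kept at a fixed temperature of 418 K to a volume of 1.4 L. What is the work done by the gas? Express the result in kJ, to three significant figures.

Isothermal: W = nRT ln(V₂/V₁) = P₁V₁ ln(V₂/V₁).
P₁V₁ = (480 kPa)(4.61 L) = 2213 J.
W = 2213 × ln(1.4/4.61) = 2213 × -1.192
W_by_gas = -2637 J.

W ≈ -2.64 kJ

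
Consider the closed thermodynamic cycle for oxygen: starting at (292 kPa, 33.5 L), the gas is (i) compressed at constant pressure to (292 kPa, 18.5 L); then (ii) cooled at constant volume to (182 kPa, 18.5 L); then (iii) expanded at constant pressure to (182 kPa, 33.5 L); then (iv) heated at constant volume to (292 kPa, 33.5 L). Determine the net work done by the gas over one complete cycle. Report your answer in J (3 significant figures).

Constant-volume legs do no work.
W(i) = (292)(18.5 − 33.5) = -4380 J; W(iii) = (182)(33.5 − 18.5) = 2730 J.
W_net = -4380 + 2730 = -1650 J (the counter-clockwise enclosed area).

W_net ≈ -1650 J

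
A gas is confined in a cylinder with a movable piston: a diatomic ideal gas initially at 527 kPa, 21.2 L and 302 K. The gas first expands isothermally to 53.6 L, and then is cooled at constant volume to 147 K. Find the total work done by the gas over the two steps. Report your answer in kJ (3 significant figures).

Step 1 (isothermal): W = P₁V₁ ln(V₂/V₁) = (11172) ln(53.6/21.2) = 10363 J.
Step 2 (isochoric): W = 0 (constant volume).
W_total = 10363 + 0 = 10363 J.

W_total ≈ 10.4 kJ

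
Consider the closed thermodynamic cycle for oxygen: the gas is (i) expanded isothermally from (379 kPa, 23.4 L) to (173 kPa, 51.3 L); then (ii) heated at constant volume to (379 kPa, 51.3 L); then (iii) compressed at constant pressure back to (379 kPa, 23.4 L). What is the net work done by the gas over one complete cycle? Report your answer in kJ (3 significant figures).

Leg (i): W = PᵢVᵢ ln(V_f/Vᵢ) = (8869) ln(51.3/23.4) = 6961 J.
Leg (ii): W = 0.
Leg (iii): W = PΔV = (379)(23.4 − 51.3) = -10574 J.
W_net = 6961 − 10574 = -3613 J.

W_net ≈ -3.61 kJ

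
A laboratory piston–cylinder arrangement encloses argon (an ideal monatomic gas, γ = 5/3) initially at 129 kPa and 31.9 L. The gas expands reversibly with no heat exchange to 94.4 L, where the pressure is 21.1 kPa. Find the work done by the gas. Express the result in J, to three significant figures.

W ≈ 3180 J

Adiabatic: W = (P₁V₁ − P₂V₂)/(γ − 1) with γ = 5/3.
P₁V₁ = 4115 J, P₂V₂ = 1992 J.
W = (4115 − 1992) / 0.6667 = 3185 J.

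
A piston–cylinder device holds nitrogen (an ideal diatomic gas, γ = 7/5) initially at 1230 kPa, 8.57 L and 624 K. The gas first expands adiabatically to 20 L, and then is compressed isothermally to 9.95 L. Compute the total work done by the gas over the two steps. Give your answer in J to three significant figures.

W_total ≈ 2330 J

Step 1 (adiabatic): W = (P₁V₁ − P₂V₂)/(γ−1) = (10541 − 7510)/0.4 = 7577 J.
After step 1: P = 375.5 kPa, V = 20 L, T = 444.6 K.
Step 2 (isothermal): W = P₁V₁ ln(V₂/V₁) = (7510) ln(9.95/20) = -5243 J.
W_total = 7577 − 5243 = 2333 J.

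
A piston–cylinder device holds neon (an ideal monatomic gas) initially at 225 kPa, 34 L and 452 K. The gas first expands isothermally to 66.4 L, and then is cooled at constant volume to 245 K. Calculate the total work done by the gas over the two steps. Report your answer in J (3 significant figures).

W_total ≈ 5120 J

Step 1 (isothermal): W = P₁V₁ ln(V₂/V₁) = (7650) ln(66.4/34) = 5120 J.
Step 2 (isochoric): W = 0 (constant volume).
W_total = 5120 + 0 = 5120 J.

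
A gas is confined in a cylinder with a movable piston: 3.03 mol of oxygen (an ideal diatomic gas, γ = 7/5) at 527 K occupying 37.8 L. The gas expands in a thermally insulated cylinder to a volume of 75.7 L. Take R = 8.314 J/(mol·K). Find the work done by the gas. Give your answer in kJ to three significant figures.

W ≈ 8.05 kJ

Adiabatic: TV^(γ−1) = const with γ = 7/5.
T₂ = T₁ (V₁/V₂)^(γ−1) = 527 × (37.8/75.7)^0.4 = 527 × 0.7575 = 399.2 K.
W_by = nCᵥ(T₁ − T₂) = (3.03)(20.79)(527 − 399.2) = 8050 J.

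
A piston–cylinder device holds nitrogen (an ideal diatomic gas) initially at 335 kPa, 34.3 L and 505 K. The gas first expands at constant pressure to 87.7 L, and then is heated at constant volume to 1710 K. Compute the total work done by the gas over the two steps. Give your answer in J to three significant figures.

W_total ≈ 17900 J

Step 1 (isobaric): W = PΔV = (335 kPa)(87.7 − 34.3 L) = 17889 J.
Step 2 (isochoric): W = 0 (constant volume).
W_total = 17889 + 0 = 17889 J.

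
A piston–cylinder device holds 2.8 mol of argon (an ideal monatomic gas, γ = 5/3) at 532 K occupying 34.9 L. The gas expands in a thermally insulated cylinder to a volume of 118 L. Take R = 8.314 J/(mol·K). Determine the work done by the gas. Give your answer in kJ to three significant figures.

Adiabatic: TV^(γ−1) = const with γ = 5/3.
T₂ = T₁ (V₁/V₂)^(γ−1) = 532 × (34.9/118)^0.667 = 532 × 0.4439 = 236.2 K.
W_by = nCᵥ(T₁ − T₂) = (2.8)(12.47)(532 − 236.2) = 10330 J.

W ≈ 10.3 kJ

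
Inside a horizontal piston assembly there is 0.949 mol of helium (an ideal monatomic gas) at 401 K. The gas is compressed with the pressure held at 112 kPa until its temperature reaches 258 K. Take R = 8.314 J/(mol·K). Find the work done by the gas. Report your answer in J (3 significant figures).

W ≈ -1130 J

Isobaric: W = P ΔV = nR ΔT.
W = (0.949)(8.314)(258 − 401) = -1128 J.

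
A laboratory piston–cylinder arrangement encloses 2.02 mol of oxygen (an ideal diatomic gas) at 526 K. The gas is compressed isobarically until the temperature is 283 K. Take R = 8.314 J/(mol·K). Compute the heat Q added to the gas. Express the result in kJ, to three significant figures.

Isobaric: W = nRΔT = (2.02)(8.314)(-243) = -4081 J.
ΔU = nCᵥΔT with Cᵥ = 5R/2: ΔU = (2.02)(20.79)(-243) = -10203 J.
Q = ΔU + W = -10203 − 4081 = -14284 J.

Q ≈ -14.3 kJ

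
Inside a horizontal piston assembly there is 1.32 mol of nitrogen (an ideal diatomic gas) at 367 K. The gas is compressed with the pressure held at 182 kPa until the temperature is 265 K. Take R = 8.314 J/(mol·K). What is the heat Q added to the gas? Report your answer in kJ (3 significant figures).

Isobaric: W = nRΔT = (1.32)(8.314)(-102) = -1119 J.
ΔU = nCᵥΔT with Cᵥ = 5R/2: ΔU = (1.32)(20.79)(-102) = -2798 J.
Q = ΔU + W = -2798 − 1119 = -3918 J.

Q ≈ -3.92 kJ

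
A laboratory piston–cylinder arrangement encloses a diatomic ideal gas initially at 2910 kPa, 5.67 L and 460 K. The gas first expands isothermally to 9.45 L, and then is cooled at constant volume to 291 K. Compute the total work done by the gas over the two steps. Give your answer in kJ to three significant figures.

W_total ≈ 8.43 kJ

Step 1 (isothermal): W = P₁V₁ ln(V₂/V₁) = (16500) ln(9.45/5.67) = 8428 J.
Step 2 (isochoric): W = 0 (constant volume).
W_total = 8428 + 0 = 8428 J.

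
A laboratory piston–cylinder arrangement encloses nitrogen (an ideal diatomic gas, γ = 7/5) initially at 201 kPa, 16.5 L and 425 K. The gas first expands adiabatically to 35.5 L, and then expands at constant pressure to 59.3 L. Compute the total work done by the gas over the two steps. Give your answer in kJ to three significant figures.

W_total ≈ 3.83 kJ

Step 1 (adiabatic): W = (P₁V₁ − P₂V₂)/(γ−1) = (3316 − 2441)/0.4 = 2189 J.
After step 1: P = 68.76 kPa, V = 35.5 L, T = 312.8 K.
Step 2 (isobaric): W = PΔV = (68.76 kPa)(59.3 − 35.5 L) = 1637 J.
W_total = 2189 + 1637 = 3825 J.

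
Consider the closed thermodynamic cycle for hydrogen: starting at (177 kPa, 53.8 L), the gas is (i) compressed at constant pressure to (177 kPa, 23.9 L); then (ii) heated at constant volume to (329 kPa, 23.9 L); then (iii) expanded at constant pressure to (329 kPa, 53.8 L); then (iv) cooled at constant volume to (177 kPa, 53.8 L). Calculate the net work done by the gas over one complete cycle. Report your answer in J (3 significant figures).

W_net ≈ 4540 J

Constant-volume legs do no work.
W(i) = (177)(23.9 − 53.8) = -5292 J; W(iii) = (329)(53.8 − 23.9) = 9837 J.
W_net = -5292 + 9837 = 4545 J (the clockwise enclosed area).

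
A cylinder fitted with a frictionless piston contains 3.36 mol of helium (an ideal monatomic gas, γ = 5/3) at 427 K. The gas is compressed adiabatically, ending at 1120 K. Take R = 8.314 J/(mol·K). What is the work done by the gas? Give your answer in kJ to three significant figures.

W ≈ -29.0 kJ

Adiabatic ⇒ Q = 0, so W_by = −ΔU = nCᵥ(T₁ − T₂).
Cᵥ = 3R/2 = 12.47 J/(mol·K).
W = (3.36)(12.47)(427 − 1120) = -29038 J.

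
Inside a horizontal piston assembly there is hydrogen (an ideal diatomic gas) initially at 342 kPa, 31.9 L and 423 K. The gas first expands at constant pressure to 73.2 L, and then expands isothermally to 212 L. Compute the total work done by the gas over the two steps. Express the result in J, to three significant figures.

W_total ≈ 40700 J

Step 1 (isobaric): W = PΔV = (342 kPa)(73.2 − 31.9 L) = 14125 J.
After step 1: P = 342 kPa, V = 73.2 L, T = 970.6 K.
Step 2 (isothermal): W = P₁V₁ ln(V₂/V₁) = (25034) ln(212/73.2) = 26621 J.
W_total = 14125 + 26621 = 40746 J.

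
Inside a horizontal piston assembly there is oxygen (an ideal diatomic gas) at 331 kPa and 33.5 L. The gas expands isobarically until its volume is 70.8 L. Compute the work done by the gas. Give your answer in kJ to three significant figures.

W ≈ 12.3 kJ

Isobaric: W = P ΔV.
W = (331 kPa)(70.8 − 33.5 L) = (331)(37.3) = 12346 J.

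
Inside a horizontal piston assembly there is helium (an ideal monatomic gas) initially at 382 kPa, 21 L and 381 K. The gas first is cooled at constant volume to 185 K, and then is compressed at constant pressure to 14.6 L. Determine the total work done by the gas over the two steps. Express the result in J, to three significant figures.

W_total ≈ -1190 J

Step 1 (isochoric): W = 0 (constant volume).
After step 1: P = 185.5 kPa (V unchanged).
Step 2 (isobaric): W = PΔV = (185.5 kPa)(14.6 − 21 L) = -1187 J.
W_total = 0 − 1187 = -1187 J.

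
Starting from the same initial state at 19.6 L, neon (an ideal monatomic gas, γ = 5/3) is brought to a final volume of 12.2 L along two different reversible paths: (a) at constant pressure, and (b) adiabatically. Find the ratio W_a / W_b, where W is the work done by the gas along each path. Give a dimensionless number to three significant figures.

W_a / W_b ≈ 0.677

Path (a) isobaric: W = P₁(V₂ − V₁) → W_a/(P₁V₁) = -0.3776.
Path (b) adiabatic: W = P₁V₁(1 − (V₁/V₂)^(γ−1))/(γ−1) → W_b/(P₁V₁) = -0.5576.
W_a / W_b = -0.3776 / -0.5576 = 0.6771.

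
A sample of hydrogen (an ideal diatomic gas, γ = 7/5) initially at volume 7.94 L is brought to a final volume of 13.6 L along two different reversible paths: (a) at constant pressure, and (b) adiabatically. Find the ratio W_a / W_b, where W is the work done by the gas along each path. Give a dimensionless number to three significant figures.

W_a / W_b ≈ 1.47

Path (a) isobaric: W = P₁(V₂ − V₁) → W_a/(P₁V₁) = 0.7128.
Path (b) adiabatic: W = P₁V₁(1 − (V₁/V₂)^(γ−1))/(γ−1) → W_b/(P₁V₁) = 0.4842.
W_a / W_b = 0.7128 / 0.4842 = 1.472.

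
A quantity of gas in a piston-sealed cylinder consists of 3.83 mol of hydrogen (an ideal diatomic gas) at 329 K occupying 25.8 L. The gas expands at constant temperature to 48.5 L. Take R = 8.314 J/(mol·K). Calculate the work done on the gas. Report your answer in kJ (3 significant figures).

Isothermal: W = nRT ln(V₂/V₁).
W = (3.83)(8.314)(329) × ln(48.5/25.8)
  = 10476 × 0.6312
W_by_gas = 6612 J; work on gas = −W_by = -6612 J.

W ≈ -6.61 kJ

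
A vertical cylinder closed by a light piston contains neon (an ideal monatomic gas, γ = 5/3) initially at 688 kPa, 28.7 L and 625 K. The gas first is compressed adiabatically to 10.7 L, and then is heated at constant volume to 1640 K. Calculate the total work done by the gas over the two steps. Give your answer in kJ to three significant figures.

W_total ≈ -27.6 kJ

Step 1 (adiabatic): W = (P₁V₁ − P₂V₂)/(γ−1) = (19746 − 38118)/0.667 = -27559 J.
Step 2 (isochoric): W = 0 (constant volume).
W_total = -27559 + 0 = -27559 J.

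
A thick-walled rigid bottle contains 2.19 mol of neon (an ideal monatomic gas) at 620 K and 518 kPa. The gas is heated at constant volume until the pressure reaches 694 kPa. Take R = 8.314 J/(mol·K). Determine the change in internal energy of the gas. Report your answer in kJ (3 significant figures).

Constant volume ⇒ W = 0, so Q = ΔU = nCᵥΔT with Cᵥ = 3R/2 = 12.47 J/(mol·K).
At constant V, T₂/T₁ = P₂/P₁ ⇒ ΔT = T₁(P₂/P₁ − 1) = 620·(694/518 − 1) = 210.7 K.
ΔU = (2.19)(12.47)(210.7) = 5753 J.

ΔU ≈ 5.75 kJ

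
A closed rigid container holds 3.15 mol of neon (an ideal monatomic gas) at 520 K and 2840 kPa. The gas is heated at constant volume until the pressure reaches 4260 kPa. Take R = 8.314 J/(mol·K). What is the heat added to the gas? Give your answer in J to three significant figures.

Constant volume ⇒ W = 0, so Q = ΔU = nCᵥΔT with Cᵥ = 3R/2 = 12.47 J/(mol·K).
At constant V, T₂/T₁ = P₂/P₁ ⇒ ΔT = T₁(P₂/P₁ − 1) = 520·(4260/2840 − 1) = 260 K.
ΔU = (3.15)(12.47)(260) = 10214 J.

Q ≈ 10200 J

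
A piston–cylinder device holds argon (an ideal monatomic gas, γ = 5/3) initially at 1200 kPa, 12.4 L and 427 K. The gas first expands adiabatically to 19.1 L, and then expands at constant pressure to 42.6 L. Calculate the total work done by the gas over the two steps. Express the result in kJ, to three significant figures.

W_total ≈ 19.3 kJ

Step 1 (adiabatic): W = (P₁V₁ − P₂V₂)/(γ−1) = (14880 − 11157)/0.667 = 5585 J.
After step 1: P = 584.1 kPa, V = 19.1 L, T = 320.1 K.
Step 2 (isobaric): W = PΔV = (584.1 kPa)(42.6 − 19.1 L) = 13727 J.
W_total = 5585 + 13727 = 19312 J.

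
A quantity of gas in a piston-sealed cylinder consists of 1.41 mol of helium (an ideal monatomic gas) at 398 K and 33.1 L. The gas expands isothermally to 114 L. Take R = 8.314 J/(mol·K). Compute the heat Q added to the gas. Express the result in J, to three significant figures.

Q ≈ 5770 J

Isothermal ⇒ ΔU = 0, so Q = W = nRT ln(V₂/V₁).
Q = (1.41)(8.314)(398) ln(114/33.1) = 4666 × 1.237 = 5770 J.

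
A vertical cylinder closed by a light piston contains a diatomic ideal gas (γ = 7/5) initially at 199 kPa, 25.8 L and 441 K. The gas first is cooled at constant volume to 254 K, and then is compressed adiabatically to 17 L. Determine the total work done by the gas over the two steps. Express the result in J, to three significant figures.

W_total ≈ -1340 J

Step 1 (isochoric): W = 0 (constant volume).
After step 1: P = 114.6 kPa (V unchanged).
Step 2 (adiabatic): W = (P₁V₁ − P₂V₂)/(γ−1) = (2957 − 3494)/0.4 = -1342 J.
W_total = 0 − 1342 = -1342 J.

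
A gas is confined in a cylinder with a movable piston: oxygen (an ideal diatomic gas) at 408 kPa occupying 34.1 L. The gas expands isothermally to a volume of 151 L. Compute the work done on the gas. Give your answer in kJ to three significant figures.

Isothermal: W = nRT ln(V₂/V₁) = P₁V₁ ln(V₂/V₁).
P₁V₁ = (408 kPa)(34.1 L) = 13913 J.
W = 13913 × ln(151/34.1) = 13913 × 1.488
W_by_gas = 20702 J; work on gas = −W_by = -20702 J.

W ≈ -20.7 kJ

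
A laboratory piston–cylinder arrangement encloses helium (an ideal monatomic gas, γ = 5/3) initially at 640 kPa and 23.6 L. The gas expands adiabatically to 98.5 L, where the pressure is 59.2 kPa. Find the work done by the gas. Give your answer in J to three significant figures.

Adiabatic: W = (P₁V₁ − P₂V₂)/(γ − 1) with γ = 5/3.
P₁V₁ = 15104 J, P₂V₂ = 5831 J.
W = (15104 − 5831) / 0.6667 = 13909 J.

W ≈ 13900 J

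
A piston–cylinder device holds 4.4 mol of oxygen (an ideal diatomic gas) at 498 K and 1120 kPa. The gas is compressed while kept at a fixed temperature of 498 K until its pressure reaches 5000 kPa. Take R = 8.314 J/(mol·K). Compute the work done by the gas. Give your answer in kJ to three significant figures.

Isothermal process: W = nRT ln(V₂/V₁) = nRT ln(P₁/P₂).
W = (4.4)(8.314)(498) × ln(1120/5000)
  = 18218 × ln(0.224) = 18218 × -1.496
W_by_gas = -27256 J.

W ≈ -27.3 kJ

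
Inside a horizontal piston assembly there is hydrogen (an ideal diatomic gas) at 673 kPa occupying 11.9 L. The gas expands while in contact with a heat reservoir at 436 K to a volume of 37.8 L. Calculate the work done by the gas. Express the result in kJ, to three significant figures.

Isothermal: W = nRT ln(V₂/V₁) = P₁V₁ ln(V₂/V₁).
P₁V₁ = (673 kPa)(11.9 L) = 8009 J.
W = 8009 × ln(37.8/11.9) = 8009 × 1.156
W_by_gas = 9256 J.

W ≈ 9.26 kJ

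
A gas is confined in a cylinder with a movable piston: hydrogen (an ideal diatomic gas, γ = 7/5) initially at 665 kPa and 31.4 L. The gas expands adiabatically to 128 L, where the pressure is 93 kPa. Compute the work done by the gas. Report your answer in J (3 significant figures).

W ≈ 22400 J

Adiabatic: W = (P₁V₁ − P₂V₂)/(γ − 1) with γ = 7/5.
P₁V₁ = 20881 J, P₂V₂ = 11904 J.
W = (20881 − 11904) / 0.4 = 22443 J.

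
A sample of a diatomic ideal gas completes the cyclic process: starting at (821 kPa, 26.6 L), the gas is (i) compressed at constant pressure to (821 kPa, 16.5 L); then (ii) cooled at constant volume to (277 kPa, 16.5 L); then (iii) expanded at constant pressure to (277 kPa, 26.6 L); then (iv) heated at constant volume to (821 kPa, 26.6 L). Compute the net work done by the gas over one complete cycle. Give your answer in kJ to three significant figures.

W_net ≈ -5.49 kJ

Constant-volume legs do no work.
W(i) = (821)(16.5 − 26.6) = -8292 J; W(iii) = (277)(26.6 − 16.5) = 2798 J.
W_net = -8292 + 2798 = -5494 J (the counter-clockwise enclosed area).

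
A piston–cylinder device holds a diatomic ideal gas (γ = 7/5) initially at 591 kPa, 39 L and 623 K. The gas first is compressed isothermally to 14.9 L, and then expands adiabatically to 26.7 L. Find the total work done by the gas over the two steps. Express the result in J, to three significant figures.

W_total ≈ -10200 J

Step 1 (isothermal): W = P₁V₁ ln(V₂/V₁) = (23049) ln(14.9/39) = -22178 J.
After step 1: P = 1547 kPa, V = 14.9 L, T = 623 K.
Step 2 (adiabatic): W = (P₁V₁ − P₂V₂)/(γ−1) = (23049 − 18252)/0.4 = 11991 J.
W_total = -22178 + 11991 = -10186 J.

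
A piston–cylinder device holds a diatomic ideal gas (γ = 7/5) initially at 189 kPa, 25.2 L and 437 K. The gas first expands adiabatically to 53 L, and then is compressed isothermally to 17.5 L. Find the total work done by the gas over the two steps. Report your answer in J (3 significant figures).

Step 1 (adiabatic): W = (P₁V₁ − P₂V₂)/(γ−1) = (4763 − 3538)/0.4 = 3063 J.
After step 1: P = 66.75 kPa, V = 53 L, T = 324.6 K.
Step 2 (isothermal): W = P₁V₁ ln(V₂/V₁) = (3538) ln(17.5/53) = -3920 J.
W_total = 3063 − 3920 = -857.1 J.

W_total ≈ -857 J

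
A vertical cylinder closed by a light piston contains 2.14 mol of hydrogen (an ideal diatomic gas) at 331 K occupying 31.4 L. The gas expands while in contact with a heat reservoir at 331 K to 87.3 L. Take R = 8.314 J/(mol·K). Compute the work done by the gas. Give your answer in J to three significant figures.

W ≈ 6020 J

Isothermal: W = nRT ln(V₂/V₁).
W = (2.14)(8.314)(331) × ln(87.3/31.4)
  = 5889 × 1.023
W_by_gas = 6022 J.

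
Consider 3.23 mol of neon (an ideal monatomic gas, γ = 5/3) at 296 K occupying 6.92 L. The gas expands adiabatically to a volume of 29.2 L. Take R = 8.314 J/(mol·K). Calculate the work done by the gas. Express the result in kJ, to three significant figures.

Adiabatic: TV^(γ−1) = const with γ = 5/3.
T₂ = T₁ (V₁/V₂)^(γ−1) = 296 × (6.92/29.2)^0.667 = 296 × 0.383 = 113.4 K.
W_by = nCᵥ(T₁ − T₂) = (3.23)(12.47)(296 − 113.4) = 7357 J.

W ≈ 7.36 kJ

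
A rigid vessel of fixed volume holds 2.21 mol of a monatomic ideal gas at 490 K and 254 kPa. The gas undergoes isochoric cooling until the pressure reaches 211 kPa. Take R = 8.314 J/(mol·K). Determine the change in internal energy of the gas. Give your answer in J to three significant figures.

ΔU ≈ -2290 J

Constant volume ⇒ W = 0, so Q = ΔU = nCᵥΔT with Cᵥ = 3R/2 = 12.47 J/(mol·K).
At constant V, T₂/T₁ = P₂/P₁ ⇒ ΔT = T₁(P₂/P₁ − 1) = 490·(211/254 − 1) = -82.95 K.
ΔU = (2.21)(12.47)(-82.95) = -2286 J.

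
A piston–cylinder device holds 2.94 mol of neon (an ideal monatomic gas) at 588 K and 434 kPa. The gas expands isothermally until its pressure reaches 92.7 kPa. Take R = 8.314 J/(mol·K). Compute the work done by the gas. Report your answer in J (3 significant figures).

W ≈ 22200 J

Isothermal process: W = nRT ln(V₂/V₁) = nRT ln(P₁/P₂).
W = (2.94)(8.314)(588) × ln(434/92.7)
  = 14373 × ln(4.682) = 14373 × 1.544
W_by_gas = 22187 J.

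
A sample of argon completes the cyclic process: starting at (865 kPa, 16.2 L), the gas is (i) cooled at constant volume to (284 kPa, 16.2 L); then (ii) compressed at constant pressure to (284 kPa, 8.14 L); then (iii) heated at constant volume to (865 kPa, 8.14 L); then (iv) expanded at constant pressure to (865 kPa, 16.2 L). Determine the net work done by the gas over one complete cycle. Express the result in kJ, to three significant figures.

Constant-volume legs do no work.
W(ii) = (284)(8.14 − 16.2) = -2289 J; W(iv) = (865)(16.2 − 8.14) = 6972 J.
W_net = -2289 + 6972 = 4683 J (the clockwise enclosed area).

W_net ≈ 4.68 kJ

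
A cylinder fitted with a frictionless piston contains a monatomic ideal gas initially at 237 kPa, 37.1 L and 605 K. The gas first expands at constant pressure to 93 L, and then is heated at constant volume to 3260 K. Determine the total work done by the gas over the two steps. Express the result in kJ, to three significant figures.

Step 1 (isobaric): W = PΔV = (237 kPa)(93 − 37.1 L) = 13248 J.
Step 2 (isochoric): W = 0 (constant volume).
W_total = 13248 + 0 = 13248 J.

W_total ≈ 13.2 kJ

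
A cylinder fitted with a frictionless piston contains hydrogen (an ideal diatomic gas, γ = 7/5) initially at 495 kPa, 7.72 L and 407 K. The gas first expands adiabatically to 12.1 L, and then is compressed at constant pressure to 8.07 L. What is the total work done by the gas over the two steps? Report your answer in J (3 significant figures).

Step 1 (adiabatic): W = (P₁V₁ − P₂V₂)/(γ−1) = (3821 − 3193)/0.4 = 1572 J.
After step 1: P = 263.9 kPa, V = 12.1 L, T = 340 K.
Step 2 (isobaric): W = PΔV = (263.9 kPa)(8.07 − 12.1 L) = -1063 J.
W_total = 1572 − 1063 = 508.5 J.

W_total ≈ 508 J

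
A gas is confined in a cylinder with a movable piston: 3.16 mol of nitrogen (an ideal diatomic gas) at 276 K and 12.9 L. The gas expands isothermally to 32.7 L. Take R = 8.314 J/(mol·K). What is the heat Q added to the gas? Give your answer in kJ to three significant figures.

Isothermal ⇒ ΔU = 0, so Q = W = nRT ln(V₂/V₁).
Q = (3.16)(8.314)(276) ln(32.7/12.9) = 7251 × 0.9301 = 6745 J.

Q ≈ 6.74 kJ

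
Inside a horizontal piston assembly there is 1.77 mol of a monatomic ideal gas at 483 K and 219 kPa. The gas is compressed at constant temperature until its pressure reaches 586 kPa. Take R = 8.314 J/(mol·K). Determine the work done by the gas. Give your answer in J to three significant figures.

Isothermal process: W = nRT ln(V₂/V₁) = nRT ln(P₁/P₂).
W = (1.77)(8.314)(483) × ln(219/586)
  = 7108 × ln(0.3737) = 7108 × -0.9842
W_by_gas = -6996 J.

W ≈ -7000 J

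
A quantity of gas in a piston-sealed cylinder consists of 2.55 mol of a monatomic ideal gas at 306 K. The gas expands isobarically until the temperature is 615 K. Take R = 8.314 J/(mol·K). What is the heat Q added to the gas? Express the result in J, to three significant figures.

Q ≈ 16400 J

Isobaric: W = nRΔT = (2.55)(8.314)(309) = 6551 J.
ΔU = nCᵥΔT with Cᵥ = 3R/2: ΔU = (2.55)(12.47)(309) = 9827 J.
Q = ΔU + W = 9827 + 6551 = 16378 J.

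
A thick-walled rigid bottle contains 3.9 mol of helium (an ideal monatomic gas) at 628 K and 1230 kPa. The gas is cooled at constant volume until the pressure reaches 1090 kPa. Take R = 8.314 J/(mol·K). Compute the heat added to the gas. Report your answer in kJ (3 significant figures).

Q ≈ -3.48 kJ

Constant volume ⇒ W = 0, so Q = ΔU = nCᵥΔT with Cᵥ = 3R/2 = 12.47 J/(mol·K).
At constant V, T₂/T₁ = P₂/P₁ ⇒ ΔT = T₁(P₂/P₁ − 1) = 628·(1090/1230 − 1) = -71.48 K.
ΔU = (3.9)(12.47)(-71.48) = -3477 J.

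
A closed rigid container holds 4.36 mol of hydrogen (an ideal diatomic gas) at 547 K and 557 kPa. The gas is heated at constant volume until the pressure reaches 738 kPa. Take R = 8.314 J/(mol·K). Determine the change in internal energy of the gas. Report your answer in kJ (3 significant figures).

Constant volume ⇒ W = 0, so Q = ΔU = nCᵥΔT with Cᵥ = 5R/2 = 20.79 J/(mol·K).
At constant V, T₂/T₁ = P₂/P₁ ⇒ ΔT = T₁(P₂/P₁ − 1) = 547·(738/557 − 1) = 177.8 K.
ΔU = (4.36)(20.79)(177.8) = 16108 J.

ΔU ≈ 16.1 kJ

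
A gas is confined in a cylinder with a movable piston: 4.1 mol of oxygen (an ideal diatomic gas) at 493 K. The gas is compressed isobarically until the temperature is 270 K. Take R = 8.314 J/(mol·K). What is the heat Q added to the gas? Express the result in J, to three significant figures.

Isobaric: W = nRΔT = (4.1)(8.314)(-223) = -7601 J.
ΔU = nCᵥΔT with Cᵥ = 5R/2: ΔU = (4.1)(20.79)(-223) = -19004 J.
Q = ΔU + W = -19004 − 7601 = -26605 J.

Q ≈ -26600 J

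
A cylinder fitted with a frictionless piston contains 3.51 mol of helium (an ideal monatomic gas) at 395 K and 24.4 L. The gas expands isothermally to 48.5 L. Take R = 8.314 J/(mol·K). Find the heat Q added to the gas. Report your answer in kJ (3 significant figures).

Q ≈ 7.92 kJ

Isothermal ⇒ ΔU = 0, so Q = W = nRT ln(V₂/V₁).
Q = (3.51)(8.314)(395) ln(48.5/24.4) = 11527 × 0.687 = 7919 J.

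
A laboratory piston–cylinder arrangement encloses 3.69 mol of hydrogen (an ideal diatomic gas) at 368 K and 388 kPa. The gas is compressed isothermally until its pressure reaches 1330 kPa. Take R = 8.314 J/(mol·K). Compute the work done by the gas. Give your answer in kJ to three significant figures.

W ≈ -13.9 kJ

Isothermal process: W = nRT ln(V₂/V₁) = nRT ln(P₁/P₂).
W = (3.69)(8.314)(368) × ln(388/1330)
  = 11290 × ln(0.2917) = 11290 × -1.232
W_by_gas = -13908 J.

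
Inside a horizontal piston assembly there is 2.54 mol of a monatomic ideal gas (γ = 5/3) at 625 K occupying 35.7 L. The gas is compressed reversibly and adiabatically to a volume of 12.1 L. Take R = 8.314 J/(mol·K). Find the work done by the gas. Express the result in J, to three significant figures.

W ≈ -20900 J

Adiabatic: TV^(γ−1) = const with γ = 5/3.
T₂ = T₁ (V₁/V₂)^(γ−1) = 625 × (35.7/12.1)^0.667 = 625 × 2.057 = 1286 K.
W_by = nCᵥ(T₁ − T₂) = (2.54)(12.47)(625 − 1286) = -20928 J.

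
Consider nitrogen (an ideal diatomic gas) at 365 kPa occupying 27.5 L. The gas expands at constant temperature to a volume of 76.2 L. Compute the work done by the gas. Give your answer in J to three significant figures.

Isothermal: W = nRT ln(V₂/V₁) = P₁V₁ ln(V₂/V₁).
P₁V₁ = (365 kPa)(27.5 L) = 10038 J.
W = 10038 × ln(76.2/27.5) = 10038 × 1.019
W_by_gas = 10230 J.

W ≈ 10200 J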